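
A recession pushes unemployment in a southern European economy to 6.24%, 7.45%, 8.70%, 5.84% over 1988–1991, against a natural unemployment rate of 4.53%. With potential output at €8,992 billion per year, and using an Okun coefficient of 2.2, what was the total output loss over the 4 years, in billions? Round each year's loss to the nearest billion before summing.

Year 1988: gap = -2.2 × (6.24 - 4.53) = -3.762%, loss ≈ 8992 × 3.762/100 ≈ 338.
Year 1989: gap = -2.2 × (7.45 - 4.53) = -6.424%, loss ≈ 8992 × 6.424/100 ≈ 578.
Year 1990: gap = -2.2 × (8.7 - 4.53) = -9.174%, loss ≈ 8992 × 9.174/100 ≈ 825.
Year 1991: gap = -2.2 × (5.84 - 4.53) = -2.882%, loss ≈ 8992 × 2.882/100 ≈ 259.
Total lost output = 338 + 578 + 825 + 259 = 2000 billion.

€2,000 billion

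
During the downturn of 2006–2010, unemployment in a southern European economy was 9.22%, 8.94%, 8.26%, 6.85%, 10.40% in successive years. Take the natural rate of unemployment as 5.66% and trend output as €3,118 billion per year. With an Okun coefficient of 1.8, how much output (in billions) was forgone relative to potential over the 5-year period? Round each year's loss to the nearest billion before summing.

€863 billion

Year 2006: gap = -1.8 × (9.22 - 5.66) = -6.408%, loss ≈ 3118 × 6.408/100 ≈ 200.
Year 2007: gap = -1.8 × (8.94 - 5.66) = -5.904%, loss ≈ 3118 × 5.904/100 ≈ 184.
Year 2008: gap = -1.8 × (8.26 - 5.66) = -4.68%, loss ≈ 3118 × 4.68/100 ≈ 146.
Year 2009: gap = -1.8 × (6.85 - 5.66) = -2.142%, loss ≈ 3118 × 2.142/100 ≈ 67.
Year 2010: gap = -1.8 × (10.4 - 5.66) = -8.532%, loss ≈ 3118 × 8.532/100 ≈ 266.
Total lost output = 200 + 184 + 146 + 67 + 266 = 863 billion.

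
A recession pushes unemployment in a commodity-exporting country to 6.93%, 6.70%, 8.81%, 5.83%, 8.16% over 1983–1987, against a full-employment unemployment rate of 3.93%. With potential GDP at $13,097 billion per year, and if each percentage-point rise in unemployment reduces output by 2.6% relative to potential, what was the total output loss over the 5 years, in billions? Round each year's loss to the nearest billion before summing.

Year 1983: gap = -2.6 × (6.93 - 3.93) = -7.8%, loss ≈ 13097 × 7.8/100 ≈ 1022.
Year 1984: gap = -2.6 × (6.7 - 3.93) = -7.202%, loss ≈ 13097 × 7.202/100 ≈ 943.
Year 1985: gap = -2.6 × (8.81 - 3.93) = -12.688%, loss ≈ 13097 × 12.688/100 ≈ 1662.
Year 1986: gap = -2.6 × (5.83 - 3.93) = -4.94%, loss ≈ 13097 × 4.94/100 ≈ 647.
Year 1987: gap = -2.6 × (8.16 - 3.93) = -10.998%, loss ≈ 13097 × 10.998/100 ≈ 1440.
Total lost output = 1022 + 943 + 1662 + 647 + 1440 = 5714 billion.

$5,714 billion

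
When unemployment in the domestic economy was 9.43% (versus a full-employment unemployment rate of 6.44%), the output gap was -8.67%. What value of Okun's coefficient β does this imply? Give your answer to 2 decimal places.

β ≈ 2.90

Okun's law: output gap = -β × (u - u*).
-8.67 = -β × (9.43 - 6.44) = -β × 2.99, so β = 8.67/2.99 = 2.90.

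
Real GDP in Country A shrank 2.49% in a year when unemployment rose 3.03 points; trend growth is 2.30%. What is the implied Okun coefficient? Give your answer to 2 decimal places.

β ≈ 1.58

Growth form: g_Y = g_Y* - β × Δu, so β = (g_Y* - g_Y)/Δu.
β = (2.3 + 2.49)/3.03 = 4.79/3.03 = 1.58.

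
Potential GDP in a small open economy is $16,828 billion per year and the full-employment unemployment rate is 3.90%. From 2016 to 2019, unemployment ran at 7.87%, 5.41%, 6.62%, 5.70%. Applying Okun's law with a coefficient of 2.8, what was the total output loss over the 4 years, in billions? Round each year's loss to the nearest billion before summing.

$4,712 billion

Year 2016: gap = -2.8 × (7.87 - 3.9) = -11.116%, loss ≈ 16828 × 11.116/100 ≈ 1871.
Year 2017: gap = -2.8 × (5.41 - 3.9) = -4.228%, loss ≈ 16828 × 4.228/100 ≈ 711.
Year 2018: gap = -2.8 × (6.62 - 3.9) = -7.616%, loss ≈ 16828 × 7.616/100 ≈ 1282.
Year 2019: gap = -2.8 × (5.7 - 3.9) = -5.04%, loss ≈ 16828 × 5.04/100 ≈ 848.
Total lost output = 1871 + 711 + 1282 + 848 = 4712 billion.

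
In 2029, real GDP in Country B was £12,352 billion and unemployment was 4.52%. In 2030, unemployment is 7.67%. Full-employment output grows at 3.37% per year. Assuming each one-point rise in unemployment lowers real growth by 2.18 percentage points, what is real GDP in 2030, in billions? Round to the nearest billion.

Δu = 7.67 - 4.52 = 3.15 points.
Okun's law (growth form): g_Y = g_Y* - β × Δu = 3.37 - 2.18 × (3.15) = 3.37 - 6.867 = -3.497%.
Real GDP in the next year = 12352 × (1 - 3.497/100) = 12352 × 0.96503 ≈ 11920 billion.

£11,920 billion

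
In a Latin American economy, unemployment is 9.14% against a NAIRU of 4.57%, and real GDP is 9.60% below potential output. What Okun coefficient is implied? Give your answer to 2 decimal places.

β ≈ 2.10

Okun's law: output gap = -β × (u - u*).
-9.60 = -β × (9.14 - 4.57) = -β × 4.57, so β = 9.6/4.57 = 2.10.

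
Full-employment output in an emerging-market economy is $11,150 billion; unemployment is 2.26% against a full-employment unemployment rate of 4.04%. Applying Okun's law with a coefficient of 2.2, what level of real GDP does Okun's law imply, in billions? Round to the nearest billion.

Unemployment gap = 2.26 - 4.04 = -1.78 points, so the output gap is -2.2 × (-1.78) = 3.916%.
Actual GDP = 11150 × (1 + 3.916/100) = 11150 × 1.03916 ≈ 11587 billion.

$11,587 billion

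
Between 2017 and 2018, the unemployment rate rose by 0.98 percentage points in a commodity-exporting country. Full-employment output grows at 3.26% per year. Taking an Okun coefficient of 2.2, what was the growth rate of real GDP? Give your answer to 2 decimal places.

1.10%

Growth-rate Okun's law: g_Y = g_Y* - β × Δu.
g_Y = 3.26 - 2.2 × (0.98) = 3.26 - 2.156 = 1.104%, i.e. 1.10% to 2 d.p.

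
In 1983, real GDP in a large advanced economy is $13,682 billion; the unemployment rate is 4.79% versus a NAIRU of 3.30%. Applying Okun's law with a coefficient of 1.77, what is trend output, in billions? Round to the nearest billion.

Unemployment gap = 4.79 - 3.3 = 1.49 points, so output gap = -1.77 × 1.49 = -2.6373%.
Since Y = Y* × (1 + gap/100), Y* = 13682/0.973627 ≈ 14053 billion.

$14,053 billion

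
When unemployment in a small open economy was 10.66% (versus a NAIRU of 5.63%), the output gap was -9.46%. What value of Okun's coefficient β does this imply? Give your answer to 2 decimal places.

Okun's law: output gap = -β × (u - u*).
-9.46 = -β × (10.66 - 5.63) = -β × 5.03, so β = 9.46/5.03 = 1.88.

β ≈ 1.88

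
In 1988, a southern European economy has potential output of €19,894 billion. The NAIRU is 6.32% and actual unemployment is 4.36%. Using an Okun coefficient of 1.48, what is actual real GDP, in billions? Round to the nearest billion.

Unemployment gap = 4.36 - 6.32 = -1.96 points, so the output gap is -1.48 × (-1.96) = 2.9008%.
Actual GDP = 19894 × (1 + 2.9008/100) = 19894 × 1.029008 ≈ 20471 billion.

€20,471 billion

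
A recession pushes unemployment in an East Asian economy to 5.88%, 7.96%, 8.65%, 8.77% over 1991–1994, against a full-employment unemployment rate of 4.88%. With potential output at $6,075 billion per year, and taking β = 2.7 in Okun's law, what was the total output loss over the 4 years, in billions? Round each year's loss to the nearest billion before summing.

$1,925 billion

Year 1991: gap = -2.7 × (5.88 - 4.88) = -2.7%, loss ≈ 6075 × 2.7/100 ≈ 164.
Year 1992: gap = -2.7 × (7.96 - 4.88) = -8.316%, loss ≈ 6075 × 8.316/100 ≈ 505.
Year 1993: gap = -2.7 × (8.65 - 4.88) = -10.179%, loss ≈ 6075 × 10.179/100 ≈ 618.
Year 1994: gap = -2.7 × (8.77 - 4.88) = -10.503%, loss ≈ 6075 × 10.503/100 ≈ 638.
Total lost output = 164 + 505 + 618 + 638 = 1925 billion.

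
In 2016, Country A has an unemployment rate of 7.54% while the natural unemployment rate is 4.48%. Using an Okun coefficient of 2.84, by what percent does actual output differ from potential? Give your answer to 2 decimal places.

-8.69%

The unemployment gap is 7.54 - 4.48 = 3.06 percentage points.
Okun's law gives an output gap of -2.84 × 3.06 = -8.6904%, i.e. 8.69% below potential.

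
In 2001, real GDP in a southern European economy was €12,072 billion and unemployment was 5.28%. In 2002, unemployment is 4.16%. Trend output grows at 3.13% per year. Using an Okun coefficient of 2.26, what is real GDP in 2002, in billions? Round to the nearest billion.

€12,755 billion

Δu = 4.16 - 5.28 = -1.12 points.
Okun's law (growth form): g_Y = g_Y* - β × Δu = 3.13 - 2.26 × (-1.12) = 3.13 + 2.5312 = 5.6612%.
Real GDP in the next year = 12072 × (1 + 5.6612/100) = 12072 × 1.056612 ≈ 12755 billion.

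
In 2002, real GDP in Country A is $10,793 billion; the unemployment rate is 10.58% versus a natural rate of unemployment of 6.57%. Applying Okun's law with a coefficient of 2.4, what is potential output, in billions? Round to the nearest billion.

Unemployment gap = 10.58 - 6.57 = 4.01 points, so output gap = -2.4 × 4.01 = -9.624%.
Since Y = Y* × (1 + gap/100), Y* = 10793/0.90376 ≈ 11942 billion.

$11,942 billion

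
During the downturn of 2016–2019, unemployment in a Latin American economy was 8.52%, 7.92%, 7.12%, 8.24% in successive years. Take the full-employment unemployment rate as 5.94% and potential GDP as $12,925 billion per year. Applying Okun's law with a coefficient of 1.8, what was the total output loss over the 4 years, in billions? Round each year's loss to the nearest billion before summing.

Year 2016: gap = -1.8 × (8.52 - 5.94) = -4.644%, loss ≈ 12925 × 4.644/100 ≈ 600.
Year 2017: gap = -1.8 × (7.92 - 5.94) = -3.564%, loss ≈ 12925 × 3.564/100 ≈ 461.
Year 2018: gap = -1.8 × (7.12 - 5.94) = -2.124%, loss ≈ 12925 × 2.124/100 ≈ 275.
Year 2019: gap = -1.8 × (8.24 - 5.94) = -4.14%, loss ≈ 12925 × 4.14/100 ≈ 535.
Total lost output = 600 + 461 + 275 + 535 = 1871 billion.

$1,871 billion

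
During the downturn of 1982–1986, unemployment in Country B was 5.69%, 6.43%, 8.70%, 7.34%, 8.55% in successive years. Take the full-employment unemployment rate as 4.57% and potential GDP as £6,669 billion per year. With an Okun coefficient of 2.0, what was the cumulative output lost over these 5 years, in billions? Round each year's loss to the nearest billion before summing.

Year 1982: gap = -2.0 × (5.69 - 4.57) = -2.24%, loss ≈ 6669 × 2.24/100 ≈ 149.
Year 1983: gap = -2.0 × (6.43 - 4.57) = -3.72%, loss ≈ 6669 × 3.72/100 ≈ 248.
Year 1984: gap = -2.0 × (8.7 - 4.57) = -8.26%, loss ≈ 6669 × 8.26/100 ≈ 551.
Year 1985: gap = -2.0 × (7.34 - 4.57) = -5.54%, loss ≈ 6669 × 5.54/100 ≈ 369.
Year 1986: gap = -2.0 × (8.55 - 4.57) = -7.96%, loss ≈ 6669 × 7.96/100 ≈ 531.
Total lost output = 149 + 248 + 551 + 369 + 531 = 1848 billion.

£1,848 billion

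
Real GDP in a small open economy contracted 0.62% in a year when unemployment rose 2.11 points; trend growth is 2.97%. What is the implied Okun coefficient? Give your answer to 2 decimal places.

β ≈ 1.70

Growth form: g_Y = g_Y* - β × Δu, so β = (g_Y* - g_Y)/Δu.
β = (2.97 + 0.62)/2.11 = 3.59/2.11 = 1.70.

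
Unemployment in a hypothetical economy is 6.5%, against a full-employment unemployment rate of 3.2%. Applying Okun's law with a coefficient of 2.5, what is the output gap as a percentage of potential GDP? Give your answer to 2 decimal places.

-8.25%

The unemployment gap is 6.5 - 3.2 = 3.3 percentage points.
Okun's law gives an output gap of -2.5 × 3.3 = -8.25%, i.e. 8.25% below potential.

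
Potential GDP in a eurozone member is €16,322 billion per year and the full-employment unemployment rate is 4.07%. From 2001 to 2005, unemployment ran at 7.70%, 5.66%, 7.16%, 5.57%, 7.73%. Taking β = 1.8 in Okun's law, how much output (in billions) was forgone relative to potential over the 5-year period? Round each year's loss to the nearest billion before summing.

€3,957 billion

Year 2001: gap = -1.8 × (7.7 - 4.07) = -6.534%, loss ≈ 16322 × 6.534/100 ≈ 1066.
Year 2002: gap = -1.8 × (5.66 - 4.07) = -2.862%, loss ≈ 16322 × 2.862/100 ≈ 467.
Year 2003: gap = -1.8 × (7.16 - 4.07) = -5.562%, loss ≈ 16322 × 5.562/100 ≈ 908.
Year 2004: gap = -1.8 × (5.57 - 4.07) = -2.7%, loss ≈ 16322 × 2.7/100 ≈ 441.
Year 2005: gap = -1.8 × (7.73 - 4.07) = -6.588%, loss ≈ 16322 × 6.588/100 ≈ 1075.
Total lost output = 1066 + 467 + 908 + 441 + 1075 = 3957 billion.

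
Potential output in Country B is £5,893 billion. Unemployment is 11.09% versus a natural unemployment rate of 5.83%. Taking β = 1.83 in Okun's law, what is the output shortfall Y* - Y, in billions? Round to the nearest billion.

£567 billion

Output gap = -1.83 × (11.09 - 5.83) = -1.83 × 5.26 = -9.6258%.
Actual GDP ≈ 5893 × 0.903742 ≈ 5326 billion, so the shortfall is 5893 - 5326 = 567 billion.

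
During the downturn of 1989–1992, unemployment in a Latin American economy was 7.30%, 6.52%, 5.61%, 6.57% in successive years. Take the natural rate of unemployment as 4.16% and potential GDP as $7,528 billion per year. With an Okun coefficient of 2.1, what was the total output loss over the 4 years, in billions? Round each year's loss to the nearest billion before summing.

$1,479 billion

Year 1989: gap = -2.1 × (7.3 - 4.16) = -6.594%, loss ≈ 7528 × 6.594/100 ≈ 496.
Year 1990: gap = -2.1 × (6.52 - 4.16) = -4.956%, loss ≈ 7528 × 4.956/100 ≈ 373.
Year 1991: gap = -2.1 × (5.61 - 4.16) = -3.045%, loss ≈ 7528 × 3.045/100 ≈ 229.
Year 1992: gap = -2.1 × (6.57 - 4.16) = -5.061%, loss ≈ 7528 × 5.061/100 ≈ 381.
Total lost output = 496 + 373 + 229 + 381 = 1479 billion.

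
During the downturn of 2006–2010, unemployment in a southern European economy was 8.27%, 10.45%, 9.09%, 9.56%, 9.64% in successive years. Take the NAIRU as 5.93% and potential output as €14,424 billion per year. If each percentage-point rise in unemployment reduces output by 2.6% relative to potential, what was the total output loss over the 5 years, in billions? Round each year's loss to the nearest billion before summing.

Year 2006: gap = -2.6 × (8.27 - 5.93) = -6.084%, loss ≈ 14424 × 6.084/100 ≈ 878.
Year 2007: gap = -2.6 × (10.45 - 5.93) = -11.752%, loss ≈ 14424 × 11.752/100 ≈ 1695.
Year 2008: gap = -2.6 × (9.09 - 5.93) = -8.216%, loss ≈ 14424 × 8.216/100 ≈ 1185.
Year 2009: gap = -2.6 × (9.56 - 5.93) = -9.438%, loss ≈ 14424 × 9.438/100 ≈ 1361.
Year 2010: gap = -2.6 × (9.64 - 5.93) = -9.646%, loss ≈ 14424 × 9.646/100 ≈ 1391.
Total lost output = 878 + 1695 + 1185 + 1361 + 1391 = 6510 billion.

€6,510 billion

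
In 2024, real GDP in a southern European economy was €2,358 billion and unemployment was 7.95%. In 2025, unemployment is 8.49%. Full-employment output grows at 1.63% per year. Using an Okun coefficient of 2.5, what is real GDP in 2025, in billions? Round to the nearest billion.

Δu = 8.49 - 7.95 = 0.54 points.
Okun's law (growth form): g_Y = g_Y* - β × Δu = 1.63 - 2.5 × (0.54) = 1.63 - 1.35 = 0.28%.
Real GDP in the next year = 2358 × (1 + 0.28/100) = 2358 × 1.0028 ≈ 2365 billion.

€2,365 billion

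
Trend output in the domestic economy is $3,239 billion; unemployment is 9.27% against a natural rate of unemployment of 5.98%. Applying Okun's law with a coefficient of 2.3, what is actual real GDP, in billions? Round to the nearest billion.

$2,994 billion

Unemployment gap = 9.27 - 5.98 = 3.29 points, so the output gap is -2.3 × 3.29 = -7.567%.
Actual GDP = 3239 × (1 - 7.567/100) = 3239 × 0.92433 ≈ 2994 billion.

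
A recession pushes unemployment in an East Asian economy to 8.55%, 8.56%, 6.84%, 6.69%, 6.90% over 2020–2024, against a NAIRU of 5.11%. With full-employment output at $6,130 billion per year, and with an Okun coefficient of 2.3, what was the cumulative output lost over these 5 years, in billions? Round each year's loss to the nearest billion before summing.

$1,690 billion

Year 2020: gap = -2.3 × (8.55 - 5.11) = -7.912%, loss ≈ 6130 × 7.912/100 ≈ 485.
Year 2021: gap = -2.3 × (8.56 - 5.11) = -7.935%, loss ≈ 6130 × 7.935/100 ≈ 486.
Year 2022: gap = -2.3 × (6.84 - 5.11) = -3.979%, loss ≈ 6130 × 3.979/100 ≈ 244.
Year 2023: gap = -2.3 × (6.69 - 5.11) = -3.634%, loss ≈ 6130 × 3.634/100 ≈ 223.
Year 2024: gap = -2.3 × (6.9 - 5.11) = -4.117%, loss ≈ 6130 × 4.117/100 ≈ 252.
Total lost output = 485 + 486 + 244 + 223 + 252 = 1690 billion.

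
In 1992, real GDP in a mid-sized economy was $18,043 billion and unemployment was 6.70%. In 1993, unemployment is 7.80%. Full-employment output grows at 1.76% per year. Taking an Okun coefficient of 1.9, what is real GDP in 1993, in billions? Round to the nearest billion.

$17,983 billion

Δu = 7.8 - 6.7 = 1.1 points.
Okun's law (growth form): g_Y = g_Y* - β × Δu = 1.76 - 1.9 × (1.10) = 1.76 - 2.09 = -0.33%.
Real GDP in the next year = 18043 × (1 - 0.33/100) = 18043 × 0.9967 ≈ 17983 billion.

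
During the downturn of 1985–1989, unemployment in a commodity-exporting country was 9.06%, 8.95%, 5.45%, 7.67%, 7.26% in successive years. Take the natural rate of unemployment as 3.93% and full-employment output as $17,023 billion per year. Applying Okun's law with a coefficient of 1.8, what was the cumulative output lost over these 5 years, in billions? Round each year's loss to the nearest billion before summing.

Year 1985: gap = -1.8 × (9.06 - 3.93) = -9.234%, loss ≈ 17023 × 9.234/100 ≈ 1572.
Year 1986: gap = -1.8 × (8.95 - 3.93) = -9.036%, loss ≈ 17023 × 9.036/100 ≈ 1538.
Year 1987: gap = -1.8 × (5.45 - 3.93) = -2.736%, loss ≈ 17023 × 2.736/100 ≈ 466.
Year 1988: gap = -1.8 × (7.67 - 3.93) = -6.732%, loss ≈ 17023 × 6.732/100 ≈ 1146.
Year 1989: gap = -1.8 × (7.26 - 3.93) = -5.994%, loss ≈ 17023 × 5.994/100 ≈ 1020.
Total lost output = 1572 + 1538 + 466 + 1146 + 1020 = 5742 billion.

$5,742 billion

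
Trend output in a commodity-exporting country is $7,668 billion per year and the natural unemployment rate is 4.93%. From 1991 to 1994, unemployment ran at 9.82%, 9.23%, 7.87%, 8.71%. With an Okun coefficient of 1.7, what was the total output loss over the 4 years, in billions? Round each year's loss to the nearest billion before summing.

$2,074 billion

Year 1991: gap = -1.7 × (9.82 - 4.93) = -8.313%, loss ≈ 7668 × 8.313/100 ≈ 637.
Year 1992: gap = -1.7 × (9.23 - 4.93) = -7.31%, loss ≈ 7668 × 7.31/100 ≈ 561.
Year 1993: gap = -1.7 × (7.87 - 4.93) = -4.998%, loss ≈ 7668 × 4.998/100 ≈ 383.
Year 1994: gap = -1.7 × (8.71 - 4.93) = -6.426%, loss ≈ 7668 × 6.426/100 ≈ 493.
Total lost output = 637 + 561 + 383 + 493 = 2074 billion.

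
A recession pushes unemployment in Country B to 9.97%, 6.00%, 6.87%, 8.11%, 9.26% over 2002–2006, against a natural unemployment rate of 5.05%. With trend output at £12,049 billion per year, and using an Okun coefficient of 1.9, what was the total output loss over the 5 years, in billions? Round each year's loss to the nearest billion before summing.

£3,425 billion

Year 2002: gap = -1.9 × (9.97 - 5.05) = -9.348%, loss ≈ 12049 × 9.348/100 ≈ 1126.
Year 2003: gap = -1.9 × (6 - 5.05) = -1.805%, loss ≈ 12049 × 1.805/100 ≈ 217.
Year 2004: gap = -1.9 × (6.87 - 5.05) = -3.458%, loss ≈ 12049 × 3.458/100 ≈ 417.
Year 2005: gap = -1.9 × (8.11 - 5.05) = -5.814%, loss ≈ 12049 × 5.814/100 ≈ 701.
Year 2006: gap = -1.9 × (9.26 - 5.05) = -7.999%, loss ≈ 12049 × 7.999/100 ≈ 964.
Total lost output = 1126 + 217 + 417 + 701 + 964 = 3425 billion.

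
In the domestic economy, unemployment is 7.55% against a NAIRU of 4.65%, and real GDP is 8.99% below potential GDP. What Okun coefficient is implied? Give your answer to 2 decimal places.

β ≈ 3.10

Okun's law: output gap = -β × (u - u*).
-8.99 = -β × (7.55 - 4.65) = -β × 2.9, so β = 8.99/2.9 = 3.10.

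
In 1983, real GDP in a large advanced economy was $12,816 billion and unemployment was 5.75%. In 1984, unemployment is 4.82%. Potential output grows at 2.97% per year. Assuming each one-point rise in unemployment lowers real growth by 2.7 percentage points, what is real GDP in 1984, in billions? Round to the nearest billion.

Δu = 4.82 - 5.75 = -0.93 points.
Okun's law (growth form): g_Y = g_Y* - β × Δu = 2.97 - 2.7 × (-0.93) = 2.97 + 2.511 = 5.481%.
Real GDP in the next year = 12816 × (1 + 5.481/100) = 12816 × 1.05481 ≈ 13518 billion.

$13,518 billion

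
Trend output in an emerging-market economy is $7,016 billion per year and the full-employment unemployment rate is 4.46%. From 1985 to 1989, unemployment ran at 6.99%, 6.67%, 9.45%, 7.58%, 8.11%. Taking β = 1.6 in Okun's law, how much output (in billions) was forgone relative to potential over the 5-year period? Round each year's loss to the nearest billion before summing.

Year 1985: gap = -1.6 × (6.99 - 4.46) = -4.048%, loss ≈ 7016 × 4.048/100 ≈ 284.
Year 1986: gap = -1.6 × (6.67 - 4.46) = -3.536%, loss ≈ 7016 × 3.536/100 ≈ 248.
Year 1987: gap = -1.6 × (9.45 - 4.46) = -7.984%, loss ≈ 7016 × 7.984/100 ≈ 560.
Year 1988: gap = -1.6 × (7.58 - 4.46) = -4.992%, loss ≈ 7016 × 4.992/100 ≈ 350.
Year 1989: gap = -1.6 × (8.11 - 4.46) = -5.84%, loss ≈ 7016 × 5.84/100 ≈ 410.
Total lost output = 284 + 248 + 560 + 350 + 410 = 1852 billion.

$1,852 billion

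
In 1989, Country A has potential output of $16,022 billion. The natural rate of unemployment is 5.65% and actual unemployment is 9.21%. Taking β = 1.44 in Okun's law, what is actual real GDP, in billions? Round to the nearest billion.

Unemployment gap = 9.21 - 5.65 = 3.56 points, so the output gap is -1.44 × 3.56 = -5.1264%.
Actual GDP = 16022 × (1 - 5.1264/100) = 16022 × 0.948736 ≈ 15201 billion.

$15,201 billion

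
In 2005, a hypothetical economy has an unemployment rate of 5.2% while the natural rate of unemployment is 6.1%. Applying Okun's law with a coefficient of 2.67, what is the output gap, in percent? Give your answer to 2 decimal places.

2.40%

The unemployment gap is 5.2 - 6.1 = -0.9 percentage points.
Okun's law gives an output gap of -2.67 × (-0.9) = 2.403%, i.e. 2.40% above potential.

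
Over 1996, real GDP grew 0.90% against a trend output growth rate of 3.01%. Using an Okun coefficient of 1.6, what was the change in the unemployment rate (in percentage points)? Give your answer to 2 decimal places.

1.32 percentage points

Growth-rate Okun's law: g_Y = g_Y* - β × Δu, so Δu = (g_Y* - g_Y)/β.
Δu = (3.01 - 0.9)/1.6 = 2.11/1.6 = 1.32 percentage points.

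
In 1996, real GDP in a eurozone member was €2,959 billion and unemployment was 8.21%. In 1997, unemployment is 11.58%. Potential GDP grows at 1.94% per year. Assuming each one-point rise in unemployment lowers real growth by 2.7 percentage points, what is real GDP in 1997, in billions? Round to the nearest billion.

€2,747 billion

Δu = 11.58 - 8.21 = 3.37 points.
Okun's law (growth form): g_Y = g_Y* - β × Δu = 1.94 - 2.7 × (3.37) = 1.94 - 9.099 = -7.159%.
Real GDP in the next year = 2959 × (1 - 7.159/100) = 2959 × 0.92841 ≈ 2747 billion.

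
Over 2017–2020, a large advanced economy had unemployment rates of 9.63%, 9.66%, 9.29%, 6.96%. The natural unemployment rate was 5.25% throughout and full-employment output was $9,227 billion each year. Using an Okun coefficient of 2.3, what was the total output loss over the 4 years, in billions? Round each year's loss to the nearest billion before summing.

Year 2017: gap = -2.3 × (9.63 - 5.25) = -10.074%, loss ≈ 9227 × 10.074/100 ≈ 930.
Year 2018: gap = -2.3 × (9.66 - 5.25) = -10.143%, loss ≈ 9227 × 10.143/100 ≈ 936.
Year 2019: gap = -2.3 × (9.29 - 5.25) = -9.292%, loss ≈ 9227 × 9.292/100 ≈ 857.
Year 2020: gap = -2.3 × (6.96 - 5.25) = -3.933%, loss ≈ 9227 × 3.933/100 ≈ 363.
Total lost output = 930 + 936 + 857 + 363 = 3086 billion.

$3,086 billion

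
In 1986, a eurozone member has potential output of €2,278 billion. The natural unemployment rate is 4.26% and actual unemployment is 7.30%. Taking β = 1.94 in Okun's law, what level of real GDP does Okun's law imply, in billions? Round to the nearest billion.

Unemployment gap = 7.3 - 4.26 = 3.04 points, so the output gap is -1.94 × 3.04 = -5.8976%.
Actual GDP = 2278 × (1 - 5.8976/100) = 2278 × 0.941024 ≈ 2144 billion.

€2,144 billion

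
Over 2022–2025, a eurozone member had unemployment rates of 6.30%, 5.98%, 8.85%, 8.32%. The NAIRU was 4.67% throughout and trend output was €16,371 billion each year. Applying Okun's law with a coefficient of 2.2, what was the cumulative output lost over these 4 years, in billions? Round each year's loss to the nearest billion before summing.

€3,879 billion

Year 2022: gap = -2.2 × (6.3 - 4.67) = -3.586%, loss ≈ 16371 × 3.586/100 ≈ 587.
Year 2023: gap = -2.2 × (5.98 - 4.67) = -2.882%, loss ≈ 16371 × 2.882/100 ≈ 472.
Year 2024: gap = -2.2 × (8.85 - 4.67) = -9.196%, loss ≈ 16371 × 9.196/100 ≈ 1505.
Year 2025: gap = -2.2 × (8.32 - 4.67) = -8.03%, loss ≈ 16371 × 8.03/100 ≈ 1315.
Total lost output = 587 + 472 + 1505 + 1315 = 3879 billion.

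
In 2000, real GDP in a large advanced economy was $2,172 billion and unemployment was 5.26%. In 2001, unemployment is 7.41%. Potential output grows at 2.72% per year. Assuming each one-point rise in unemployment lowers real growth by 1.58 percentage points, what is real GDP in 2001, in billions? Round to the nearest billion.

Δu = 7.41 - 5.26 = 2.15 points.
Okun's law (growth form): g_Y = g_Y* - β × Δu = 2.72 - 1.58 × (2.15) = 2.72 - 3.397 = -0.677%.
Real GDP in the next year = 2172 × (1 - 0.677/100) = 2172 × 0.99323 ≈ 2157 billion.

$2,157 billion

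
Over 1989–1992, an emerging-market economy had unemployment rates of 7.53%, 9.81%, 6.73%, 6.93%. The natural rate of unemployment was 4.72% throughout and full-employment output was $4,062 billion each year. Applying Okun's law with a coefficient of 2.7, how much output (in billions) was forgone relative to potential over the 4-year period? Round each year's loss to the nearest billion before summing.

$1,328 billion

Year 1989: gap = -2.7 × (7.53 - 4.72) = -7.587%, loss ≈ 4062 × 7.587/100 ≈ 308.
Year 1990: gap = -2.7 × (9.81 - 4.72) = -13.743%, loss ≈ 4062 × 13.743/100 ≈ 558.
Year 1991: gap = -2.7 × (6.73 - 4.72) = -5.427%, loss ≈ 4062 × 5.427/100 ≈ 220.
Year 1992: gap = -2.7 × (6.93 - 4.72) = -5.967%, loss ≈ 4062 × 5.967/100 ≈ 242.
Total lost output = 308 + 558 + 220 + 242 = 1328 billion.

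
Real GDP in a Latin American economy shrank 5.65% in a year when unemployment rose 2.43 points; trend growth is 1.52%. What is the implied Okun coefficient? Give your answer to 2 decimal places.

β ≈ 2.95

Growth form: g_Y = g_Y* - β × Δu, so β = (g_Y* - g_Y)/Δu.
β = (1.52 + 5.65)/2.43 = 7.17/2.43 = 2.95.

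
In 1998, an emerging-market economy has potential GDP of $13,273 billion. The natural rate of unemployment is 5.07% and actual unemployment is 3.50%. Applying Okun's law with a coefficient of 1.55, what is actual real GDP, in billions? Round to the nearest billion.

Unemployment gap = 3.5 - 5.07 = -1.57 points, so the output gap is -1.55 × (-1.57) = 2.4335%.
Actual GDP = 13273 × (1 + 2.4335/100) = 13273 × 1.024335 ≈ 13596 billion.

$13,596 billion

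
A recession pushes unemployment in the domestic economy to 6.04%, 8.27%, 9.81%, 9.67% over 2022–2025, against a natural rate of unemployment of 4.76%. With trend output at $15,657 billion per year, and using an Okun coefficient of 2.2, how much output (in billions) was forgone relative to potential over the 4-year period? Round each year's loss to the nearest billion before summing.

$5,080 billion

Year 2022: gap = -2.2 × (6.04 - 4.76) = -2.816%, loss ≈ 15657 × 2.816/100 ≈ 441.
Year 2023: gap = -2.2 × (8.27 - 4.76) = -7.722%, loss ≈ 15657 × 7.722/100 ≈ 1209.
Year 2024: gap = -2.2 × (9.81 - 4.76) = -11.11%, loss ≈ 15657 × 11.11/100 ≈ 1739.
Year 2025: gap = -2.2 × (9.67 - 4.76) = -10.802%, loss ≈ 15657 × 10.802/100 ≈ 1691.
Total lost output = 441 + 1209 + 1739 + 1691 = 5080 billion.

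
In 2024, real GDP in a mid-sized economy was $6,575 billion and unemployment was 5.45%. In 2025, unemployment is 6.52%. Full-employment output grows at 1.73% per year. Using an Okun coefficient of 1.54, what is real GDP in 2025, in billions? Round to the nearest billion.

Δu = 6.52 - 5.45 = 1.07 points.
Okun's law (growth form): g_Y = g_Y* - β × Δu = 1.73 - 1.54 × (1.07) = 1.73 - 1.6478 = 0.0822%.
Real GDP in the next year = 6575 × (1 + 0.0822/100) = 6575 × 1.000822 ≈ 6580 billion.

$6,580 billion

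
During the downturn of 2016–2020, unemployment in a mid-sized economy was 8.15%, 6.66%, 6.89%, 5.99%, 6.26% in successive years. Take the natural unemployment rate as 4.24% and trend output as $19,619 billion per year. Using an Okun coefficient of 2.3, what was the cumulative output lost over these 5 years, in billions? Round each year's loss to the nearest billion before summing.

Year 2016: gap = -2.3 × (8.15 - 4.24) = -8.993%, loss ≈ 19619 × 8.993/100 ≈ 1764.
Year 2017: gap = -2.3 × (6.66 - 4.24) = -5.566%, loss ≈ 19619 × 5.566/100 ≈ 1092.
Year 2018: gap = -2.3 × (6.89 - 4.24) = -6.095%, loss ≈ 19619 × 6.095/100 ≈ 1196.
Year 2019: gap = -2.3 × (5.99 - 4.24) = -4.025%, loss ≈ 19619 × 4.025/100 ≈ 790.
Year 2020: gap = -2.3 × (6.26 - 4.24) = -4.646%, loss ≈ 19619 × 4.646/100 ≈ 911.
Total lost output = 1764 + 1092 + 1196 + 790 + 911 = 5753 billion.

$5,753 billion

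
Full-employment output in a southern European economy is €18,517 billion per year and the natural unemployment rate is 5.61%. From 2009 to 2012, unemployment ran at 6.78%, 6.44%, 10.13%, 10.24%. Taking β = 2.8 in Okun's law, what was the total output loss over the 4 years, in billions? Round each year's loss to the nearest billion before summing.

€5,782 billion

Year 2009: gap = -2.8 × (6.78 - 5.61) = -3.276%, loss ≈ 18517 × 3.276/100 ≈ 607.
Year 2010: gap = -2.8 × (6.44 - 5.61) = -2.324%, loss ≈ 18517 × 2.324/100 ≈ 430.
Year 2011: gap = -2.8 × (10.13 - 5.61) = -12.656%, loss ≈ 18517 × 12.656/100 ≈ 2344.
Year 2012: gap = -2.8 × (10.24 - 5.61) = -12.964%, loss ≈ 18517 × 12.964/100 ≈ 2401.
Total lost output = 607 + 430 + 2344 + 2401 = 5782 billion.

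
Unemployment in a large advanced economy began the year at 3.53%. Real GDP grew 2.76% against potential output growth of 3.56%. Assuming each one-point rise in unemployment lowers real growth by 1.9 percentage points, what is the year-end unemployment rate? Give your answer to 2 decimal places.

Growth-rate Okun's law: g_Y = g_Y* - β × Δu, so Δu = (g_Y* - g_Y)/β.
Δu = (3.56 - 2.76)/1.9 = 0.8/1.9 = 0.42 percentage points.
Year-end unemployment = 3.53 + 0.42 = 3.95%.

3.95%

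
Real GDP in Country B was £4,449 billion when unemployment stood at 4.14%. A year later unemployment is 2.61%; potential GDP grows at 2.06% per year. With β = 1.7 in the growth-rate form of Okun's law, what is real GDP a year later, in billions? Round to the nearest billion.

Δu = 2.61 - 4.14 = -1.53 points.
Okun's law (growth form): g_Y = g_Y* - β × Δu = 2.06 - 1.7 × (-1.53) = 2.06 + 2.601 = 4.661%.
Real GDP in the next year = 4449 × (1 + 4.661/100) = 4449 × 1.04661 ≈ 4656 billion.

£4,656 billion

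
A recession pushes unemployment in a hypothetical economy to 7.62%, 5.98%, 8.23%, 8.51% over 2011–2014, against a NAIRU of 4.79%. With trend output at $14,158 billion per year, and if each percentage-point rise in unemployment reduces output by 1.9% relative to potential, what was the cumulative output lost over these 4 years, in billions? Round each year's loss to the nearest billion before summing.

Year 2011: gap = -1.9 × (7.62 - 4.79) = -5.377%, loss ≈ 14158 × 5.377/100 ≈ 761.
Year 2012: gap = -1.9 × (5.98 - 4.79) = -2.261%, loss ≈ 14158 × 2.261/100 ≈ 320.
Year 2013: gap = -1.9 × (8.23 - 4.79) = -6.536%, loss ≈ 14158 × 6.536/100 ≈ 925.
Year 2014: gap = -1.9 × (8.51 - 4.79) = -7.068%, loss ≈ 14158 × 7.068/100 ≈ 1001.
Total lost output = 761 + 320 + 925 + 1001 = 3007 billion.

$3,007 billion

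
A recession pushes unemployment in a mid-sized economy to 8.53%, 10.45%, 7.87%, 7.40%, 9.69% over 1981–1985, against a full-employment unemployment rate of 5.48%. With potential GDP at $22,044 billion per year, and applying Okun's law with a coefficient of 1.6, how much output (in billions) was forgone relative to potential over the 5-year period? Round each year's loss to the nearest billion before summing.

$5,834 billion

Year 1981: gap = -1.6 × (8.53 - 5.48) = -4.88%, loss ≈ 22044 × 4.88/100 ≈ 1076.
Year 1982: gap = -1.6 × (10.45 - 5.48) = -7.952%, loss ≈ 22044 × 7.952/100 ≈ 1753.
Year 1983: gap = -1.6 × (7.87 - 5.48) = -3.824%, loss ≈ 22044 × 3.824/100 ≈ 843.
Year 1984: gap = -1.6 × (7.4 - 5.48) = -3.072%, loss ≈ 22044 × 3.072/100 ≈ 677.
Year 1985: gap = -1.6 × (9.69 - 5.48) = -6.736%, loss ≈ 22044 × 6.736/100 ≈ 1485.
Total lost output = 1076 + 1753 + 843 + 677 + 1485 = 5834 billion.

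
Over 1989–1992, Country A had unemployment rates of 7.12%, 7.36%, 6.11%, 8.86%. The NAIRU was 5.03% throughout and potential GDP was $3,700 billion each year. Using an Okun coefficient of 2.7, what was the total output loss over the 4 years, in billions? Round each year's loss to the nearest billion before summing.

$933 billion

Year 1989: gap = -2.7 × (7.12 - 5.03) = -5.643%, loss ≈ 3700 × 5.643/100 ≈ 209.
Year 1990: gap = -2.7 × (7.36 - 5.03) = -6.291%, loss ≈ 3700 × 6.291/100 ≈ 233.
Year 1991: gap = -2.7 × (6.11 - 5.03) = -2.916%, loss ≈ 3700 × 2.916/100 ≈ 108.
Year 1992: gap = -2.7 × (8.86 - 5.03) = -10.341%, loss ≈ 3700 × 10.341/100 ≈ 383.
Total lost output = 209 + 233 + 108 + 383 = 933 billion.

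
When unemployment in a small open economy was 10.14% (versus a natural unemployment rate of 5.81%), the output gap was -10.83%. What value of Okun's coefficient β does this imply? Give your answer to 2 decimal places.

β ≈ 2.50

Okun's law: output gap = -β × (u - u*).
-10.83 = -β × (10.14 - 5.81) = -β × 4.33, so β = 10.83/4.33 = 2.50.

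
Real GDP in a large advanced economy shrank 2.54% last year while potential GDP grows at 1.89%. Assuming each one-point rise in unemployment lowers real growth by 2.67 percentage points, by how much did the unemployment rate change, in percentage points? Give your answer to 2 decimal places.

Growth-rate Okun's law: g_Y = g_Y* - β × Δu, so Δu = (g_Y* - g_Y)/β.
Δu = (1.89 + 2.54)/2.67 = 4.43/2.67 = 1.66 percentage points.

1.66 percentage points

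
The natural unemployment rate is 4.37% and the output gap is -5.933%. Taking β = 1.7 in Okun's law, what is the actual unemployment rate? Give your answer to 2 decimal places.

From Okun's law, u - u* = -(output gap)/β = -(-5.933)/1.7 = 3.49 points.
So u = 4.37 + 3.49 = 7.86%.

7.86%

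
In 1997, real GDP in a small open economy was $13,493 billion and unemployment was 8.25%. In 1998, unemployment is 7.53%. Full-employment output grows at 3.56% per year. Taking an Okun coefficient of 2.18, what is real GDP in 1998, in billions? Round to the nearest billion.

$14,185 billion

Δu = 7.53 - 8.25 = -0.72 points.
Okun's law (growth form): g_Y = g_Y* - β × Δu = 3.56 - 2.18 × (-0.72) = 3.56 + 1.5696 = 5.1296%.
Real GDP in the next year = 13493 × (1 + 5.1296/100) = 13493 × 1.051296 ≈ 14185 billion.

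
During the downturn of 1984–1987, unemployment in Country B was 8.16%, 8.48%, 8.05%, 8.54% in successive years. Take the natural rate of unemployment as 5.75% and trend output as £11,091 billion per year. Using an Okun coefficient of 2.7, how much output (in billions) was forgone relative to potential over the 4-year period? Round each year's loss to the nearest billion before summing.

Year 1984: gap = -2.7 × (8.16 - 5.75) = -6.507%, loss ≈ 11091 × 6.507/100 ≈ 722.
Year 1985: gap = -2.7 × (8.48 - 5.75) = -7.371%, loss ≈ 11091 × 7.371/100 ≈ 818.
Year 1986: gap = -2.7 × (8.05 - 5.75) = -6.21%, loss ≈ 11091 × 6.21/100 ≈ 689.
Year 1987: gap = -2.7 × (8.54 - 5.75) = -7.533%, loss ≈ 11091 × 7.533/100 ≈ 835.
Total lost output = 722 + 818 + 689 + 835 = 3064 billion.

£3,064 billion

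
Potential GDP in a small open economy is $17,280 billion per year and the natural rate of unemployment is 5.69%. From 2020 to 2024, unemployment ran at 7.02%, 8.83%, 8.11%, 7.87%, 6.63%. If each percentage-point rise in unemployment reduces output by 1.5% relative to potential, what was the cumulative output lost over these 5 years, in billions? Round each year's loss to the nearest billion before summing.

$2,595 billion

Year 2020: gap = -1.5 × (7.02 - 5.69) = -1.995%, loss ≈ 17280 × 1.995/100 ≈ 345.
Year 2021: gap = -1.5 × (8.83 - 5.69) = -4.71%, loss ≈ 17280 × 4.71/100 ≈ 814.
Year 2022: gap = -1.5 × (8.11 - 5.69) = -3.63%, loss ≈ 17280 × 3.63/100 ≈ 627.
Year 2023: gap = -1.5 × (7.87 - 5.69) = -3.27%, loss ≈ 17280 × 3.27/100 ≈ 565.
Year 2024: gap = -1.5 × (6.63 - 5.69) = -1.41%, loss ≈ 17280 × 1.41/100 ≈ 244.
Total lost output = 345 + 814 + 627 + 565 + 244 = 2595 billion.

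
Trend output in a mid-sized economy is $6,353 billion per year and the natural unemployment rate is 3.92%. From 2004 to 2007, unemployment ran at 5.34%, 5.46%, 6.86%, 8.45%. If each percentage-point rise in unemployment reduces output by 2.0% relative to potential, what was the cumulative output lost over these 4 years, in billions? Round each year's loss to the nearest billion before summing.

$1,326 billion

Year 2004: gap = -2.0 × (5.34 - 3.92) = -2.84%, loss ≈ 6353 × 2.84/100 ≈ 180.
Year 2005: gap = -2.0 × (5.46 - 3.92) = -3.08%, loss ≈ 6353 × 3.08/100 ≈ 196.
Year 2006: gap = -2.0 × (6.86 - 3.92) = -5.88%, loss ≈ 6353 × 5.88/100 ≈ 374.
Year 2007: gap = -2.0 × (8.45 - 3.92) = -9.06%, loss ≈ 6353 × 9.06/100 ≈ 576.
Total lost output = 180 + 196 + 374 + 576 = 1326 billion.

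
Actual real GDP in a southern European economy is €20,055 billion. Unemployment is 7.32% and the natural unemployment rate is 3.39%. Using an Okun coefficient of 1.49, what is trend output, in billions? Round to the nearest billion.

€21,302 billion

Unemployment gap = 7.32 - 3.39 = 3.93 points, so output gap = -1.49 × 3.93 = -5.8557%.
Since Y = Y* × (1 + gap/100), Y* = 20055/0.941443 ≈ 21302 billion.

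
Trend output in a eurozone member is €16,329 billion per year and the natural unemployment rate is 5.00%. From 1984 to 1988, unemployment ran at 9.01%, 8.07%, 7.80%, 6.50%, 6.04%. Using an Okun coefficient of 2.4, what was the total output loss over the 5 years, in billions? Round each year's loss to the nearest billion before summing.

€4,868 billion

Year 1984: gap = -2.4 × (9.01 - 5) = -9.624%, loss ≈ 16329 × 9.624/100 ≈ 1572.
Year 1985: gap = -2.4 × (8.07 - 5) = -7.368%, loss ≈ 16329 × 7.368/100 ≈ 1203.
Year 1986: gap = -2.4 × (7.8 - 5) = -6.72%, loss ≈ 16329 × 6.72/100 ≈ 1097.
Year 1987: gap = -2.4 × (6.5 - 5) = -3.6%, loss ≈ 16329 × 3.6/100 ≈ 588.
Year 1988: gap = -2.4 × (6.04 - 5) = -2.496%, loss ≈ 16329 × 2.496/100 ≈ 408.
Total lost output = 1572 + 1203 + 1097 + 588 + 408 = 4868 billion.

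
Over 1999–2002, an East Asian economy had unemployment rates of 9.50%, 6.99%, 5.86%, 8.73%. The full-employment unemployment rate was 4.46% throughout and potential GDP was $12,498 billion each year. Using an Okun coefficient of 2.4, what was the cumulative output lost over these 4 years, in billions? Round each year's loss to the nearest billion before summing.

$3,972 billion

Year 1999: gap = -2.4 × (9.5 - 4.46) = -12.096%, loss ≈ 12498 × 12.096/100 ≈ 1512.
Year 2000: gap = -2.4 × (6.99 - 4.46) = -6.072%, loss ≈ 12498 × 6.072/100 ≈ 759.
Year 2001: gap = -2.4 × (5.86 - 4.46) = -3.36%, loss ≈ 12498 × 3.36/100 ≈ 420.
Year 2002: gap = -2.4 × (8.73 - 4.46) = -10.248%, loss ≈ 12498 × 10.248/100 ≈ 1281.
Total lost output = 1512 + 759 + 420 + 1281 = 3972 billion.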